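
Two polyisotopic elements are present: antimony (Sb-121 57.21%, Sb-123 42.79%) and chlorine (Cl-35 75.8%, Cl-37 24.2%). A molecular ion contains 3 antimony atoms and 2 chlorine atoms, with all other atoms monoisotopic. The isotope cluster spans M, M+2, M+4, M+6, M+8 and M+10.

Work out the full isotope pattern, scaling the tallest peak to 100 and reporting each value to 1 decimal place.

31.1 : 89.7 : 100.0 : 53.5 : 13.6 : 1.3

Antimony pattern (n=3): 0.18724742 : 0.42015297 : 0.3142518 : 0.07834781
Chlorine pattern (n=2): 0.574564 : 0.366872 : 0.058564
Convolve the two distributions (both contribute in 2-u steps):
  M: 0.18724742×0.574564 = 0.107586
  M+2: 0.18724742×0.366872 + 0.42015297×0.574564 = 0.310101
  M+4: 0.18724742×0.058564 + 0.42015297×0.366872 + 0.3142518×0.574564 = 0.345666
  M+6: 0.42015297×0.058564 + 0.3142518×0.366872 + 0.07834781×0.574564 = 0.184912
  M+8: 0.3142518×0.058564 + 0.07834781×0.366872 = 0.047147
  M+10: 0.07834781×0.058564 = 0.004588
Scale to base peak (0.345666) = 100: 31.1 : 89.7 : 100.0 : 53.5 : 13.6 : 1.3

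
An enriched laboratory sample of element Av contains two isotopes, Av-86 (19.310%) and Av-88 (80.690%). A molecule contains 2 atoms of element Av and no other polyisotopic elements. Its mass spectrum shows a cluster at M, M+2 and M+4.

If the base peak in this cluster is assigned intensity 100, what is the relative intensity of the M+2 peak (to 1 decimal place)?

Term probabilities: M 0.0373, M+2 0.3116, M+4 0.6511. Base peak = M+4.
P(M+4) = C(2,2) × 0.19310^0 × 0.80690^2 = 1 × 1.0000 × 0.65108761 = 0.651088 (base)
P(M+2) = C(2,1) × 0.19310^1 × 0.80690^1 = 2 × 0.1931 × 0.8069 = 0.311625
Relative intensity = 0.311625 / 0.651088 × 100 = 47.9

47.9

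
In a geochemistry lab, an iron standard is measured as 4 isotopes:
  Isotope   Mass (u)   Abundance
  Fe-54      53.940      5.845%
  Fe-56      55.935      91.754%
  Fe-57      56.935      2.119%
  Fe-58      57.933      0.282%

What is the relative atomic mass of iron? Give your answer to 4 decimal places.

55.8452 u

The abundance-weighted mean is 0.05845 × 53.940 + 0.91754 × 55.935 + 0.02119 × 56.935 + 0.00282 × 57.933
= 3.15279 + 51.32260 + 1.20645 + 0.16337 = 55.84521 u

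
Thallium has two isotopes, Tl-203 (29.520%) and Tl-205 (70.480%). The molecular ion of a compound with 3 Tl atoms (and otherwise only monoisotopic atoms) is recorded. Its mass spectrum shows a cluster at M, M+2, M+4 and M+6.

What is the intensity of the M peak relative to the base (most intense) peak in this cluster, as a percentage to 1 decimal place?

Binomial terms of (0.29520 + 0.70480)^3: M 0.0257, M+2 0.1843, M+4 0.4399, M+6 0.3501 → M+4 is the base peak.
P(M+4) = C(3,2) × 0.29520^1 × 0.70480^2 = 3 × 0.2952 × 0.49674304 = 0.439916 (base)
P(M) = C(3,0) × 0.29520^3 × 0.70480^0 = 1 × 0.02572463 × 1.0000 = 0.025725
Relative intensity = 0.025725 / 0.439916 × 100 = 5.8

5.8%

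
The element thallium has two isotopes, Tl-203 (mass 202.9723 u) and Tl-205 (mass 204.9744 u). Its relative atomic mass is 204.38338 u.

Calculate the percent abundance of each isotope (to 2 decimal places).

Tl-203: 29.52%, Tl-205: 70.48%

With x = fraction of Tl-203 (so Tl-205 is 1 − x):
202.9723·x + 204.9744·(1 − x) = 204.38338
(202.9723 − 204.9744)·x = 204.38338 − 204.9744
x = -0.59102 / -2.0021 = 0.29520 → 29.52% Tl-203, 70.48% Tl-205.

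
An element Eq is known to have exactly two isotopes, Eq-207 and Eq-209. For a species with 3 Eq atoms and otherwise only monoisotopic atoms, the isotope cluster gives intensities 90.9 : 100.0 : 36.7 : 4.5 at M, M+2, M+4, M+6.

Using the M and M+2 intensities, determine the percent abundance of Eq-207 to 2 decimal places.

If p is the fraction of Eq that is Eq-207, then I(M+2)/I(M) = [C(3,1)·p^2·(1−p)] / p^3 = 3·(1−p)/p = 100.0/90.9 = 1.1001
(1−p)/p = 1.1001/3 = 0.3667  ⇒  p = 1/(1 + 0.3667) = 0.7317
Eq-207: 73.17%, Eq-209: 26.83%.

73.17%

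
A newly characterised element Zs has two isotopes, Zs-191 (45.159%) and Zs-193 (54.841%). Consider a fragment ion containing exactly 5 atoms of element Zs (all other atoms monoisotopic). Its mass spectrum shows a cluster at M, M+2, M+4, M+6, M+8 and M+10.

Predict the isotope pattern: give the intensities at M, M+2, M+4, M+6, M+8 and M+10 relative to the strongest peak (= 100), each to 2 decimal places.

Each Zs atom is independently Zs-191 (p = 0.45159) or Zs-193 (q = 0.54841); the cluster is the binomial expansion (p + q)^5.
P(M) = 0.45159^5 = 0.018781
P(M+2) = 5 × 0.45159^4 × 0.54841^1 = 0.114039
P(M+4) = 10 × 0.45159^3 × 0.54841^2 = 0.276977
P(M+6) = 10 × 0.45159^2 × 0.54841^3 = 0.336360
P(M+8) = 5 × 0.45159^1 × 0.54841^4 = 0.204238
P(M+10) = 0.54841^5 = 0.049605
The M+6 peak is largest (0.336360); scaling to 100 gives 5.58 : 33.90 : 82.35 : 100.00 : 60.72 : 14.75.

5.58 : 33.90 : 82.35 : 100.00 : 60.72 : 14.75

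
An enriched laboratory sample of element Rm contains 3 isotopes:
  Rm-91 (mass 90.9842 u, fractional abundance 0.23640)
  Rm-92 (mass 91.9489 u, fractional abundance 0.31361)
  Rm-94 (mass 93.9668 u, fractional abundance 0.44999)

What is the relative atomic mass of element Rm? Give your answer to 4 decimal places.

92.6289 u

Average mass = Σ (abundance × isotope mass) = 0.23640 × 90.9842 + 0.31361 × 91.9489 + 0.44999 × 93.9668
= 21.50866 + 28.83609 + 42.28412 = 92.62887 u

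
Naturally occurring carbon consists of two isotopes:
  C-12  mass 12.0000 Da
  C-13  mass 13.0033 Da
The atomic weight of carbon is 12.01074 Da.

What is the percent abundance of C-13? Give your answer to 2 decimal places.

Writing the weighted mean with unknown fraction x of C-12:
12.0000·x + 13.0033·(1 − x) = 12.01074
(12.0000 − 13.0033)·x = 12.01074 − 13.0033
x = -0.99256 / -1.0033 = 0.98930 → 98.93% C-12, 1.07% C-13.

1.07%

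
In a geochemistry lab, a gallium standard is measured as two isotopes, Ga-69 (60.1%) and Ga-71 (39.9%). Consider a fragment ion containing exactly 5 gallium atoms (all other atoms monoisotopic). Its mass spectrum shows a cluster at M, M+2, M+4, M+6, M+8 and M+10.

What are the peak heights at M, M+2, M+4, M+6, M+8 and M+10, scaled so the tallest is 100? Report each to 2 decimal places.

Expanding (0.601 + 0.399)^5:
P(M) = 0.601^5 = 0.078410
P(M+2) = 5 × 0.601^4 × 0.399^1 = 0.260280
P(M+4) = 10 × 0.601^3 × 0.399^2 = 0.345596
P(M+6) = 10 × 0.601^2 × 0.399^3 = 0.229439
P(M+8) = 5 × 0.601^1 × 0.399^4 = 0.076162
P(M+10) = 0.399^5 = 0.010113
The M+4 peak is largest (0.345596); scaling to 100 gives 22.69 : 75.31 : 100.00 : 66.39 : 22.04 : 2.93.

22.69 : 75.31 : 100.00 : 66.39 : 22.04 : 2.93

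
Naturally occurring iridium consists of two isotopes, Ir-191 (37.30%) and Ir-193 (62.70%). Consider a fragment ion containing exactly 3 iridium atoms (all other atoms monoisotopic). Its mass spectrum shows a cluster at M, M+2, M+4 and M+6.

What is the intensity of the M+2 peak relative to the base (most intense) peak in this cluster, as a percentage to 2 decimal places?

Binomial terms of (0.3730 + 0.6270)^3: M 0.0519, M+2 0.2617, M+4 0.4399, M+6 0.2465 → M+4 is the base peak.
P(M+4) = C(3,2) × 0.3730^1 × 0.6270^2 = 3 × 0.3730 × 0.393129 = 0.439911 (base)
P(M+2) = C(3,1) × 0.3730^2 × 0.6270^1 = 3 × 0.139129 × 0.6270 = 0.261702
Relative intensity = 0.261702 / 0.439911 × 100 = 59.49

59.49%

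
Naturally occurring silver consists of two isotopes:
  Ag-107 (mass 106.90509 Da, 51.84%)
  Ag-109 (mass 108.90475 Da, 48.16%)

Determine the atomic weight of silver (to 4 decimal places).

107.8681 Da

Weight each isotope mass by its fractional abundance: 0.5184 × 106.90509 + 0.4816 × 108.90475
= 55.419599 + 52.448528 = 107.868127 Da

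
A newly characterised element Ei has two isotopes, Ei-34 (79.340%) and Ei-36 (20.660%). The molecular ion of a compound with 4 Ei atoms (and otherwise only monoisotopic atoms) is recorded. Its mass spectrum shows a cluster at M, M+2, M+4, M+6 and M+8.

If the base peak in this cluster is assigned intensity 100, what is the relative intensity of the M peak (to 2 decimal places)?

Binomial terms of (0.79340 + 0.20660)^4: M 0.3962, M+2 0.4127, M+4 0.1612, M+6 0.0280, M+8 0.0018 → M+2 is the base peak.
P(M+2) = C(4,1) × 0.79340^3 × 0.20660^1 = 4 × 0.49943226 × 0.2066 = 0.412731 (base)
P(M) = C(4,0) × 0.79340^4 × 0.20660^0 = 1 × 0.39624955 × 1.0000 = 0.396250
Relative intensity = 0.396250 / 0.412731 × 100 = 96.01

96.01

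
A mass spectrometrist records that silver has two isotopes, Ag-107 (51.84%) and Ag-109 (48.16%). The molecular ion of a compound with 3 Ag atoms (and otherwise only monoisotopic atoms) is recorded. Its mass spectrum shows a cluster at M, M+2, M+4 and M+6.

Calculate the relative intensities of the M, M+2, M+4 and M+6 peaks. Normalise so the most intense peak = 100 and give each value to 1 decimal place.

35.9 : 100.0 : 92.9 : 28.8

The 3 Ag atoms are independent, so intensities follow the terms of (0.5184 + 0.4816)^3.
P(M) = 0.5184^3 = 0.139314
P(M+2) = 3 × 0.5184^2 × 0.4816^1 = 0.388273
P(M+4) = 3 × 0.5184^1 × 0.4816^2 = 0.360711
P(M+6) = 0.4816^3 = 0.111702
The M+2 peak is largest (0.388273); scaling to 100 gives 35.9 : 100.0 : 92.9 : 28.8.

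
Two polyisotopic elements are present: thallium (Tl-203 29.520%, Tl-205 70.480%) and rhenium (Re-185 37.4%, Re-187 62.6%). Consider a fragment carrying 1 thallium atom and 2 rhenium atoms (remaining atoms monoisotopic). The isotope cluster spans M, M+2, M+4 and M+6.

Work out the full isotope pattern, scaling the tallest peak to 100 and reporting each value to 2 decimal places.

9.26 : 53.13 : 100.00 : 61.97

Thallium pattern (n=1): 0.2952 : 0.7048
Rhenium pattern (n=2): 0.139876 : 0.468248 : 0.391876
Convolve the two distributions (both contribute in 2-u steps):
  M: 0.2952×0.139876 = 0.041291
  M+2: 0.2952×0.468248 + 0.7048×0.139876 = 0.236811
  M+4: 0.2952×0.391876 + 0.7048×0.468248 = 0.445703
  M+6: 0.7048×0.391876 = 0.276194
Scale to base peak (0.445703) = 100: 9.26 : 53.13 : 100.00 : 61.97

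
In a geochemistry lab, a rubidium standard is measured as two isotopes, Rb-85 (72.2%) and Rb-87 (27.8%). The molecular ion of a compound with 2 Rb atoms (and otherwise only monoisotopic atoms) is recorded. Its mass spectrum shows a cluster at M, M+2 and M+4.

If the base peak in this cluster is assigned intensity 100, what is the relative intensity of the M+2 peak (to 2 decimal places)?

Binomial terms of (0.722 + 0.278)^2: M 0.5213, M+2 0.4014, M+4 0.0773 → M is the base peak.
P(M) = C(2,0) × 0.722^2 × 0.278^0 = 1 × 0.521284 × 1.0000 = 0.521284 (base)
P(M+2) = C(2,1) × 0.722^1 × 0.278^1 = 2 × 0.7220 × 0.2780 = 0.401432
Relative intensity = 0.401432 / 0.521284 × 100 = 77.01

77.01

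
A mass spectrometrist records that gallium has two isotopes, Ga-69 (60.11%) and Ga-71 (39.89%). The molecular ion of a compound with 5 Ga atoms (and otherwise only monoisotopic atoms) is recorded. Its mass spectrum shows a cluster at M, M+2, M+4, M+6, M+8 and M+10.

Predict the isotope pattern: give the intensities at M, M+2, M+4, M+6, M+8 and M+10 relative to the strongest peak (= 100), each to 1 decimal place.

22.7 : 75.3 : 100.0 : 66.4 : 22.0 : 2.9

The 5 Ga atoms are independent, so intensities follow the terms of (0.6011 + 0.3989)^5.
P(M) = 0.6011^5 = 0.078475
P(M+2) = 5 × 0.6011^4 × 0.3989^1 = 0.260388
P(M+4) = 10 × 0.6011^3 × 0.3989^2 = 0.345596
P(M+6) = 10 × 0.6011^2 × 0.3989^3 = 0.229343
P(M+8) = 5 × 0.6011^1 × 0.3989^4 = 0.076098
P(M+10) = 0.3989^5 = 0.010100
The M+4 peak is largest (0.345596); scaling to 100 gives 22.7 : 75.3 : 100.0 : 66.4 : 22.0 : 2.9.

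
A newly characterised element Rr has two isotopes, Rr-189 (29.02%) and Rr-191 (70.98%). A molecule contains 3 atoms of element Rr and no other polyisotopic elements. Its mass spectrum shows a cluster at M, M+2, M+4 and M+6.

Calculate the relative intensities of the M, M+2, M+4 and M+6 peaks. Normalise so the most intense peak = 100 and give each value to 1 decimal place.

5.6 : 40.9 : 100.0 : 81.5

The 3 Rr atoms are independent, so intensities follow the terms of (0.2902 + 0.7098)^3.
P(M) = 0.2902^3 = 0.024439
P(M+2) = 3 × 0.2902^2 × 0.7098^1 = 0.179330
P(M+4) = 3 × 0.2902^1 × 0.7098^2 = 0.438622
P(M+6) = 0.7098^3 = 0.357609
The M+4 peak is largest (0.438622); scaling to 100 gives 5.6 : 40.9 : 100.0 : 81.5.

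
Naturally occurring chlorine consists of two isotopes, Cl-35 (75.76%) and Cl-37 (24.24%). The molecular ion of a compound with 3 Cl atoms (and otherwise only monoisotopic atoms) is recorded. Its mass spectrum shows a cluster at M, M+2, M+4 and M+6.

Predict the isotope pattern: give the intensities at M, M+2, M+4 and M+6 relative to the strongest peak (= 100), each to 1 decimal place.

100.0 : 96.0 : 30.7 : 3.3

The 3 Cl atoms are independent, so intensities follow the terms of (0.7576 + 0.2424)^3.
P(M) = 0.7576^3 = 0.434830
P(M+2) = 3 × 0.7576^2 × 0.2424^1 = 0.417382
P(M+4) = 3 × 0.7576^1 × 0.2424^2 = 0.133545
P(M+6) = 0.2424^3 = 0.014243
The M peak is largest (0.434830); scaling to 100 gives 100.0 : 96.0 : 30.7 : 3.3.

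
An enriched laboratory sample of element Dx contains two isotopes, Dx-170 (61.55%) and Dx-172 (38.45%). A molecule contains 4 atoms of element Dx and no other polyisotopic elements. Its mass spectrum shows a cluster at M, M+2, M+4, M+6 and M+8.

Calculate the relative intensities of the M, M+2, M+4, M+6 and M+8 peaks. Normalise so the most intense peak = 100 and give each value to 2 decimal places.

40.02 : 100.00 : 93.70 : 39.02 : 6.09

Expanding (0.6155 + 0.3845)^4:
P(M) = 0.6155^4 = 0.143520
P(M+2) = 4 × 0.6155^3 × 0.3845^1 = 0.358625
P(M+4) = 6 × 0.6155^2 × 0.3845^2 = 0.336047
P(M+6) = 4 × 0.6155^1 × 0.3845^3 = 0.139951
P(M+8) = 0.3845^4 = 0.021857
The M+2 peak is largest (0.358625); scaling to 100 gives 40.02 : 100.00 : 93.70 : 39.02 : 6.09.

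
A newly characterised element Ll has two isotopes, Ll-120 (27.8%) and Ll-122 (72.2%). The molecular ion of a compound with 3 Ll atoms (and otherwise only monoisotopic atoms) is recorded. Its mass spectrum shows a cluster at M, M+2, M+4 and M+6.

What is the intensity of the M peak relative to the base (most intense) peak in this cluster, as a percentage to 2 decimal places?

(0.278 + 0.722)^3 gives M 0.0215, M+2 0.1674, M+4 0.4348, M+6 0.3764; the largest is M+4.
P(M+4) = C(3,2) × 0.278^1 × 0.722^2 = 3 × 0.2780 × 0.521284 = 0.434751 (base)
P(M) = C(3,0) × 0.278^3 × 0.722^0 = 1 × 0.02148495 × 1.0000 = 0.021485
Relative intensity = 0.021485 / 0.434751 × 100 = 4.94

4.94%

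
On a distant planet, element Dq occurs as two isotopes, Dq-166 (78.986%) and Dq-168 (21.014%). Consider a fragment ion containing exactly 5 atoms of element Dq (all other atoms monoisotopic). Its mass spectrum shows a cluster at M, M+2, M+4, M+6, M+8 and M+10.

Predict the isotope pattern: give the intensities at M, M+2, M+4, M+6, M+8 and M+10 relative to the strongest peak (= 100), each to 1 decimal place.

The 5 Dq atoms are independent, so intensities follow the terms of (0.78986 + 0.21014)^5.
P(M) = 0.78986^5 = 0.307433
P(M+2) = 5 × 0.78986^4 × 0.21014^1 = 0.408958
P(M+4) = 10 × 0.78986^3 × 0.21014^2 = 0.217604
P(M+6) = 10 × 0.78986^2 × 0.21014^3 = 0.057893
P(M+8) = 5 × 0.78986^1 × 0.21014^4 = 0.007701
P(M+10) = 0.21014^5 = 0.000410
The M+2 peak is largest (0.408958); scaling to 100 gives 75.2 : 100.0 : 53.2 : 14.2 : 1.9 : 0.1.

75.2 : 100.0 : 53.2 : 14.2 : 1.9 : 0.1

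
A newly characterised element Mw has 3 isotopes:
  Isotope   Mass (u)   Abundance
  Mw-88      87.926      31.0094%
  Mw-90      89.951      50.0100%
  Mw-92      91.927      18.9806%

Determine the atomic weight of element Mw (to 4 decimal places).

The abundance-weighted mean is 0.310094 × 87.926 + 0.500100 × 89.951 + 0.189806 × 91.927
= 27.26533 + 44.98450 + 17.44830 = 89.69813 u

89.6981 u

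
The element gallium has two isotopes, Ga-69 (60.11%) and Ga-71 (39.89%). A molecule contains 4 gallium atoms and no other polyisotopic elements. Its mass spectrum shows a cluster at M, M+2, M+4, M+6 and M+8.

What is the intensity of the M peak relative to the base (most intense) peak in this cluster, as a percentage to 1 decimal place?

37.7%

(0.6011 + 0.3989)^4 gives M 0.1306, M+2 0.3465, M+4 0.3450, M+6 0.1526, M+8 0.0253; the largest is M+2.
P(M+2) = C(4,1) × 0.6011^3 × 0.3989^1 = 4 × 0.21719018 × 0.3989 = 0.346549 (base)
P(M) = C(4,0) × 0.6011^4 × 0.3989^0 = 1 × 0.13055302 × 1.0000 = 0.130553
Relative intensity = 0.130553 / 0.346549 × 100 = 37.7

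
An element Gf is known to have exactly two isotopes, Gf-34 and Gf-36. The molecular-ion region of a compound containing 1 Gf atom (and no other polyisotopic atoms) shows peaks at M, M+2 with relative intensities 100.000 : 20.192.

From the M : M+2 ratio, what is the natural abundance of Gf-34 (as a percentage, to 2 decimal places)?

83.20%

If p is the fraction of Gf that is Gf-34, then I(M+2)/I(M) = [C(1,1)·p^0·(1−p)] / p^1 = 1·(1−p)/p = 20.192/100.000 = 0.2019
(1−p)/p = 0.2019/1 = 0.2019  ⇒  p = 1/(1 + 0.2019) = 0.8320
Gf-34: 83.20%, Gf-36: 16.80%.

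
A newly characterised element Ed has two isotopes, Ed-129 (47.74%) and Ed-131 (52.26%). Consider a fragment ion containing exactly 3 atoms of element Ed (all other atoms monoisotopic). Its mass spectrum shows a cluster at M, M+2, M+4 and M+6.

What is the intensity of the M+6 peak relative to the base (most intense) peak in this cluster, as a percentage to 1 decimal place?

(0.4774 + 0.5226)^3 gives M 0.1088, M+2 0.3573, M+4 0.3911, M+6 0.1427; the largest is M+4.
P(M+4) = C(3,2) × 0.4774^1 × 0.5226^2 = 3 × 0.4774 × 0.27311076 = 0.391149 (base)
P(M+6) = C(3,3) × 0.4774^0 × 0.5226^3 = 1 × 1.0000 × 0.14272768 = 0.142728
Relative intensity = 0.142728 / 0.391149 × 100 = 36.5

36.5%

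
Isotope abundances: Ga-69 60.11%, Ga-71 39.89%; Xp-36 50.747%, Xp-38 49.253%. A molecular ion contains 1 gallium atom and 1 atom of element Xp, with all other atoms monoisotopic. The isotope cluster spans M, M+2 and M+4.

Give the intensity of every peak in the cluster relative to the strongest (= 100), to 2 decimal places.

Gallium pattern (n=1): 0.6011 : 0.3989
Element Xp pattern (n=1): 0.50747 : 0.49253
Convolve the two distributions (both contribute in 2-u steps):
  M: 0.6011×0.50747 = 0.305040
  M+2: 0.6011×0.49253 + 0.3989×0.50747 = 0.498490
  M+4: 0.3989×0.49253 = 0.196470
Scale to base peak (0.498490) = 100: 61.19 : 100.00 : 39.41

61.19 : 100.00 : 39.41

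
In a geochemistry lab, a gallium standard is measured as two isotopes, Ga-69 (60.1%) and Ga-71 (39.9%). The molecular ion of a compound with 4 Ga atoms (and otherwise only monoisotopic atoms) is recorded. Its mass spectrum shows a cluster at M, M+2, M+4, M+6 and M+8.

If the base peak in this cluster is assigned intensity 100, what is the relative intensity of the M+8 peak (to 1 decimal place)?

7.3

Term probabilities: M 0.1305, M+2 0.3465, M+4 0.3450, M+6 0.1527, M+8 0.0253. Base peak = M+2.
P(M+2) = C(4,1) × 0.601^3 × 0.399^1 = 4 × 0.2170818 × 0.3990 = 0.346463 (base)
P(M+8) = C(4,4) × 0.601^0 × 0.399^4 = 1 × 1.0000 × 0.02534496 = 0.025345
Relative intensity = 0.025345 / 0.346463 × 100 = 7.3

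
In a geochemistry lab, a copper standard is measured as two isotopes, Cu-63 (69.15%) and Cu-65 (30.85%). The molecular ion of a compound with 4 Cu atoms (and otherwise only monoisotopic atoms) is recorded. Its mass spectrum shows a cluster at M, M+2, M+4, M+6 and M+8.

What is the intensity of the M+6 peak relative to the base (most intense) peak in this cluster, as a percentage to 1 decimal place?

Binomial terms of (0.6915 + 0.3085)^4: M 0.2286, M+2 0.4080, M+4 0.2731, M+6 0.0812, M+8 0.0091 → M+2 is the base peak.
P(M+2) = C(4,1) × 0.6915^3 × 0.3085^1 = 4 × 0.33065611 × 0.3085 = 0.408030 (base)
P(M+6) = C(4,3) × 0.6915^1 × 0.3085^3 = 4 × 0.6915 × 0.02936064 = 0.081212
Relative intensity = 0.081212 / 0.408030 × 100 = 19.9

19.9%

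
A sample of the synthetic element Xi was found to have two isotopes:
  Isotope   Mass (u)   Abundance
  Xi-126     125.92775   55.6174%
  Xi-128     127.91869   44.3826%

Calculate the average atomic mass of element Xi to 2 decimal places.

Ar = Σ fᵢ·mᵢ = 0.556174 × 125.92775 + 0.443826 × 127.91869
= 70.037740 + 56.773641 = 126.811381 u

126.81 u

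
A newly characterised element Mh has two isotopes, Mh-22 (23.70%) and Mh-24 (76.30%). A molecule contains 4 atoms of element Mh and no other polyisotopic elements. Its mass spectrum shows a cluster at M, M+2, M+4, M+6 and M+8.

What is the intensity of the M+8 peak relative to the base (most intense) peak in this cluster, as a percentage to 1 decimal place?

(0.2370 + 0.7630)^4 gives M 0.0032, M+2 0.0406, M+4 0.1962, M+6 0.4211, M+8 0.3389; the largest is M+6.
P(M+6) = C(4,3) × 0.2370^1 × 0.7630^3 = 4 × 0.2370 × 0.44419495 = 0.421097 (base)
P(M+8) = C(4,4) × 0.2370^0 × 0.7630^4 = 1 × 1.0000 × 0.33892074 = 0.338921
Relative intensity = 0.338921 / 0.421097 × 100 = 80.5

80.5%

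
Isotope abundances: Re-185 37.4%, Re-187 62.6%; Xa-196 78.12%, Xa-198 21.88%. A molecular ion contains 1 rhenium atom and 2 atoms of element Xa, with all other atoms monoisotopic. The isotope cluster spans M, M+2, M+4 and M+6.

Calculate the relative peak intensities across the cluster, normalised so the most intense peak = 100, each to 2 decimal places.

44.76 : 100.00 : 45.48 : 5.88

Rhenium pattern (n=1): 0.3740 : 0.6260
Element Xa pattern (n=2): 0.61027344 : 0.34185312 : 0.04787344
Convolve the two distributions (both contribute in 2-u steps):
  M: 0.3740×0.61027344 = 0.228242
  M+2: 0.3740×0.34185312 + 0.6260×0.61027344 = 0.509884
  M+4: 0.3740×0.04787344 + 0.6260×0.34185312 = 0.231905
  M+6: 0.6260×0.04787344 = 0.029969
Scale to base peak (0.509884) = 100: 44.76 : 100.00 : 45.48 : 5.88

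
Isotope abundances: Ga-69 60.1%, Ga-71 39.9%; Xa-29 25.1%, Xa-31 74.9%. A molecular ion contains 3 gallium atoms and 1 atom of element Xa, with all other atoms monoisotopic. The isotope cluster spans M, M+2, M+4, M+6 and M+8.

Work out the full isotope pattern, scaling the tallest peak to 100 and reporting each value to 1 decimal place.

13.8 : 68.5 : 100.0 : 58.3 : 12.0

Gallium pattern (n=3): 0.2170818 : 0.4323576 : 0.2870394 : 0.0635212
Element Xa pattern (n=1): 0.2510 : 0.7490
Convolve the two distributions (both contribute in 2-u steps):
  M: 0.2170818×0.2510 = 0.054488
  M+2: 0.2170818×0.7490 + 0.4323576×0.2510 = 0.271116
  M+4: 0.4323576×0.7490 + 0.2870394×0.2510 = 0.395883
  M+6: 0.2870394×0.7490 + 0.0635212×0.2510 = 0.230936
  M+8: 0.0635212×0.7490 = 0.047577
Scale to base peak (0.395883) = 100: 13.8 : 68.5 : 100.0 : 58.3 : 12.0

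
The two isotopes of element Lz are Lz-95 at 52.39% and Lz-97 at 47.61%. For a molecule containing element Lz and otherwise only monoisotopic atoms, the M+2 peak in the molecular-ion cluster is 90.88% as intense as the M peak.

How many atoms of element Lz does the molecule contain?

With n Lz atoms, P(M+2)/P(M) = C(n,1)·p^(n−1)q / p^n = n·q/p = n · 0.4761/0.5239.
n = 0.9088 × 0.5239/0.4761 = 1.00 ≈ 1

1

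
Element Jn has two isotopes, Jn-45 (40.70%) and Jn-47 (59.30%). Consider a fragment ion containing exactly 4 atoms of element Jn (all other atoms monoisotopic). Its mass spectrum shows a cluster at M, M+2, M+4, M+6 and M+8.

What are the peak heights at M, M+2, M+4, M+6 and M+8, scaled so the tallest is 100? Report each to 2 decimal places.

Each Jn atom is independently Jn-45 (p = 0.4070) or Jn-47 (q = 0.5930); the cluster is the binomial expansion (p + q)^4.
P(M) = 0.4070^4 = 0.027440
P(M+2) = 4 × 0.4070^3 × 0.5930^1 = 0.159918
P(M+4) = 6 × 0.4070^2 × 0.5930^2 = 0.349502
P(M+6) = 4 × 0.4070^1 × 0.5930^3 = 0.339483
P(M+8) = 0.5930^4 = 0.123657
The M+4 peak is largest (0.349502); scaling to 100 gives 7.85 : 45.76 : 100.00 : 97.13 : 35.38.

7.85 : 45.76 : 100.00 : 97.13 : 35.38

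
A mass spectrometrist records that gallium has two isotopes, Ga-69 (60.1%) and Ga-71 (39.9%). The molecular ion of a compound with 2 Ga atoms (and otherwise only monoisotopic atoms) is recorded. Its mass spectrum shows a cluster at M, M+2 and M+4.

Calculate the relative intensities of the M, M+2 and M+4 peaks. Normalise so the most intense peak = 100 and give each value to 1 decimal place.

Each Ga atom is independently Ga-69 (p = 0.601) or Ga-71 (q = 0.399); the cluster is the binomial expansion (p + q)^2.
P(M) = 0.601^2 = 0.361201
P(M+2) = 2 × 0.601^1 × 0.399^1 = 0.479598
P(M+4) = 0.399^2 = 0.159201
The M+2 peak is largest (0.479598); scaling to 100 gives 75.3 : 100.0 : 33.2.

75.3 : 100.0 : 33.2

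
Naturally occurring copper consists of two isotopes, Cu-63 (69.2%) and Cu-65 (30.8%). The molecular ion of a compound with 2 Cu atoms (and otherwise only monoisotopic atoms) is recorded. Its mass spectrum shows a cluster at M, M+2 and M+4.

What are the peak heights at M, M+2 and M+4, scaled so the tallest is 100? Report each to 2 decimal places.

Expanding (0.692 + 0.308)^2:
P(M) = 0.692^2 = 0.478864
P(M+2) = 2 × 0.692^1 × 0.308^1 = 0.426272
P(M+4) = 0.308^2 = 0.094864
The M peak is largest (0.478864); scaling to 100 gives 100.00 : 89.02 : 19.81.

100.00 : 89.02 : 19.81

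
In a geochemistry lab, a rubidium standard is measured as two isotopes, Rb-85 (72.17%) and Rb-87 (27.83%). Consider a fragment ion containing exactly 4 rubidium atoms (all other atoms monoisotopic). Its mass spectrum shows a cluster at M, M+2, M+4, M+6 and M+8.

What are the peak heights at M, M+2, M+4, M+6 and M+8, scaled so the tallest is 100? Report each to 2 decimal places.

64.83 : 100.00 : 57.84 : 14.87 : 1.43

Expanding (0.7217 + 0.2783)^4:
P(M) = 0.7217^4 = 0.271286
P(M+2) = 4 × 0.7217^3 × 0.2783^1 = 0.418450
P(M+4) = 6 × 0.7217^2 × 0.2783^2 = 0.242042
P(M+6) = 4 × 0.7217^1 × 0.2783^3 = 0.062224
P(M+8) = 0.2783^4 = 0.005999
The M+2 peak is largest (0.418450); scaling to 100 gives 64.83 : 100.00 : 57.84 : 14.87 : 1.43.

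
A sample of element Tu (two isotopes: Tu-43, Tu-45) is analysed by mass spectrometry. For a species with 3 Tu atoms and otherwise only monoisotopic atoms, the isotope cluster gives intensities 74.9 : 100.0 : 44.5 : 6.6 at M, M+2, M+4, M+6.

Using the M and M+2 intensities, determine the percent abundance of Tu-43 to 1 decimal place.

Write p for the Tu-43 fraction. I(M+2)/I(M) = [C(3,1)·p^2·(1−p)] / p^3 = 3·(1−p)/p = 100.0/74.9 = 1.3351
(1−p)/p = 1.3351/3 = 0.4450  ⇒  p = 1/(1 + 0.4450) = 0.6920
Tu-43: 69.2%, Tu-45: 30.8%.

69.2%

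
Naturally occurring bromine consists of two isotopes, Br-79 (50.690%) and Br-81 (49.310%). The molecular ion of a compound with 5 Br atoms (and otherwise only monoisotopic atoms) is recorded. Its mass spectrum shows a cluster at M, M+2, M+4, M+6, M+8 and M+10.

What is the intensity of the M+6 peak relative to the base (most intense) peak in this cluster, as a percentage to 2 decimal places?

Binomial terms of (0.50690 + 0.49310)^5: M 0.0335, M+2 0.1628, M+4 0.3167, M+6 0.3081, M+8 0.1498, M+10 0.0292 → M+4 is the base peak.
P(M+4) = C(5,2) × 0.50690^3 × 0.49310^2 = 10 × 0.13024674 × 0.24314761 = 0.316692 (base)
P(M+6) = C(5,3) × 0.50690^2 × 0.49310^3 = 10 × 0.25694761 × 0.11989609 = 0.308070
Relative intensity = 0.308070 / 0.316692 × 100 = 97.28

97.28%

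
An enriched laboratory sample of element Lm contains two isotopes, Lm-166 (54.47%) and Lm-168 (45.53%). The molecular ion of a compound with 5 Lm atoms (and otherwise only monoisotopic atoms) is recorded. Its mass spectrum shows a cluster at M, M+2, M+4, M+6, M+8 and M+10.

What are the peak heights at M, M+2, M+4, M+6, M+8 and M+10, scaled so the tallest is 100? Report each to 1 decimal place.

14.3 : 59.8 : 100.0 : 83.6 : 34.9 : 5.8

Each Lm atom is independently Lm-166 (p = 0.5447) or Lm-168 (q = 0.4553); the cluster is the binomial expansion (p + q)^5.
P(M) = 0.5447^5 = 0.047950
P(M+2) = 5 × 0.5447^4 × 0.4553^1 = 0.200400
P(M+4) = 10 × 0.5447^3 × 0.4553^2 = 0.335017
P(M+6) = 10 × 0.5447^2 × 0.4553^3 = 0.280032
P(M+8) = 5 × 0.5447^1 × 0.4553^4 = 0.117036
P(M+10) = 0.4553^5 = 0.019565
The M+4 peak is largest (0.335017); scaling to 100 gives 14.3 : 59.8 : 100.0 : 83.6 : 34.9 : 5.8.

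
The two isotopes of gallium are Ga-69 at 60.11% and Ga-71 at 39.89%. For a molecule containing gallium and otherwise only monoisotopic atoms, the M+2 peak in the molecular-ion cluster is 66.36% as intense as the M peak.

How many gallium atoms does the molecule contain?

The M+2/M ratio from n Ga atoms is n · q/p = n · 0.3989/0.6011.
n = 0.6636 × 0.6011/0.3989 = 1.00 ≈ 1

1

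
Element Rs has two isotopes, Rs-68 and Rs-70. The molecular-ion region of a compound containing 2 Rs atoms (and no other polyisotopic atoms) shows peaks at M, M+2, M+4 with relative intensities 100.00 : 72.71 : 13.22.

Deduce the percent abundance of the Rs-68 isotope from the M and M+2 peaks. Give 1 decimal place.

73.3%

If p is the fraction of Rs that is Rs-68, then I(M+2)/I(M) = [C(2,1)·p^1·(1−p)] / p^2 = 2·(1−p)/p = 72.71/100.00 = 0.7271
(1−p)/p = 0.7271/2 = 0.3635  ⇒  p = 1/(1 + 0.3635) = 0.7334
Rs-68: 73.3%, Rs-70: 26.7%.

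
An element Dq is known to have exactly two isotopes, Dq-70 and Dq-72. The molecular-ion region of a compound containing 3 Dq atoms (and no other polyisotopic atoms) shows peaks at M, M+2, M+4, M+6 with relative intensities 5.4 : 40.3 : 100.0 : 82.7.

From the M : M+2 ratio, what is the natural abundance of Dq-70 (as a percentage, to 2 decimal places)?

28.67%

If p is the fraction of Dq that is Dq-70, then I(M+2)/I(M) = [C(3,1)·p^2·(1−p)] / p^3 = 3·(1−p)/p = 40.3/5.4 = 7.4630
(1−p)/p = 7.4630/3 = 2.4877  ⇒  p = 1/(1 + 2.4877) = 0.2867
Dq-70: 28.67%, Dq-72: 71.33%.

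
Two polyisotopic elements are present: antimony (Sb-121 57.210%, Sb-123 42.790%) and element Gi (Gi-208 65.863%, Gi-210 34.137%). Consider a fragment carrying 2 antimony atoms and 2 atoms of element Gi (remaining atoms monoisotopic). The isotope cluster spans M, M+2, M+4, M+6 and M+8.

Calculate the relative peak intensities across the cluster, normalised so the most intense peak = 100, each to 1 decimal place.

39.5 : 100.0 : 93.9 : 38.8 : 5.9

Antimony pattern (n=2): 0.32729841 : 0.48960318 : 0.18309841
Element Gi pattern (n=2): 0.43379348 : 0.44967305 : 0.11653348
Convolve the two distributions (both contribute in 2-u steps):
  M: 0.32729841×0.43379348 = 0.141980
  M+2: 0.32729841×0.44967305 + 0.48960318×0.43379348 = 0.359564
  M+4: 0.32729841×0.11653348 + 0.48960318×0.44967305 + 0.18309841×0.43379348 = 0.337729
  M+6: 0.48960318×0.11653348 + 0.18309841×0.44967305 = 0.139390
  M+8: 0.18309841×0.11653348 = 0.021337
Scale to base peak (0.359564) = 100: 39.5 : 100.0 : 93.9 : 38.8 : 5.9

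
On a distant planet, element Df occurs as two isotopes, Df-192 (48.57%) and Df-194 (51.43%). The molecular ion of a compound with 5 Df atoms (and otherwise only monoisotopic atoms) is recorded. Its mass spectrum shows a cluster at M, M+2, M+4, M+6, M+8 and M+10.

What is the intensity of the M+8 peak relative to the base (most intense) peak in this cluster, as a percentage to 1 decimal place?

(0.4857 + 0.5143)^5 gives M 0.0270, M+2 0.1431, M+4 0.3031, M+6 0.3209, M+8 0.1699, M+10 0.0360; the largest is M+6.
P(M+6) = C(5,3) × 0.4857^2 × 0.5143^3 = 10 × 0.23590449 × 0.13603466 = 0.320912 (base)
P(M+8) = C(5,4) × 0.4857^1 × 0.5143^4 = 5 × 0.4857 × 0.06996263 = 0.169904
Relative intensity = 0.169904 / 0.320912 × 100 = 52.9

52.9%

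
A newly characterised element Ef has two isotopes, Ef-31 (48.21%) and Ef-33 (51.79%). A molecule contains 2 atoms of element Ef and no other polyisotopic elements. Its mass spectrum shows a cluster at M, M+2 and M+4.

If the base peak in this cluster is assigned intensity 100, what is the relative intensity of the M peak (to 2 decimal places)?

46.54

Binomial terms of (0.4821 + 0.5179)^2: M 0.2324, M+2 0.4994, M+4 0.2682 → M+2 is the base peak.
P(M+2) = C(2,1) × 0.4821^1 × 0.5179^1 = 2 × 0.4821 × 0.5179 = 0.499359 (base)
P(M) = C(2,0) × 0.4821^2 × 0.5179^0 = 1 × 0.23242041 × 1.0000 = 0.232420
Relative intensity = 0.232420 / 0.499359 × 100 = 46.54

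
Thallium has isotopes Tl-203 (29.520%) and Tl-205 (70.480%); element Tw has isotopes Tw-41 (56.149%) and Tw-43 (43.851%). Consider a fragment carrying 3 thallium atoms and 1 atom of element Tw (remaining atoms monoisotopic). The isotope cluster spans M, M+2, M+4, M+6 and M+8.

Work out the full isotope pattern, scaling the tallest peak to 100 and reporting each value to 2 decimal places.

3.71 : 29.46 : 84.16 : 100.00 : 39.42

Thallium pattern (n=3): 0.02572463 : 0.18425524 : 0.43991564 : 0.35010449
Element Tw pattern (n=1): 0.56149 : 0.43851
Convolve the two distributions (both contribute in 2-u steps):
  M: 0.02572463×0.56149 = 0.014444
  M+2: 0.02572463×0.43851 + 0.18425524×0.56149 = 0.114738
  M+4: 0.18425524×0.43851 + 0.43991564×0.56149 = 0.327806
  M+6: 0.43991564×0.43851 + 0.35010449×0.56149 = 0.389488
  M+8: 0.35010449×0.43851 = 0.153524
Scale to base peak (0.389488) = 100: 3.71 : 29.46 : 84.16 : 100.00 : 39.42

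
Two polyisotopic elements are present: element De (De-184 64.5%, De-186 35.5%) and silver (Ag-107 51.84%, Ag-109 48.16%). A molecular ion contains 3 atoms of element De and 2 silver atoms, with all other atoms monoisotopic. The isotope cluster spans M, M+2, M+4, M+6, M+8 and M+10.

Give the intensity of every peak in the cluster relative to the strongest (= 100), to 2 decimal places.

20.66 : 72.51 : 100.00 : 67.78 : 22.61 : 2.97

Element De pattern (n=3): 0.26833613 : 0.44306662 : 0.24385838 : 0.04473887
Silver pattern (n=2): 0.26873856 : 0.49932288 : 0.23193856
Convolve the two distributions (both contribute in 2-u steps):
  M: 0.26833613×0.26873856 = 0.072112
  M+2: 0.26833613×0.49932288 + 0.44306662×0.26873856 = 0.253055
  M+4: 0.26833613×0.23193856 + 0.44306662×0.49932288 + 0.24385838×0.26873856 = 0.349005
  M+6: 0.44306662×0.23193856 + 0.24385838×0.49932288 + 0.04473887×0.26873856 = 0.236551
  M+8: 0.24385838×0.23193856 + 0.04473887×0.49932288 = 0.078899
  M+10: 0.04473887×0.23193856 = 0.010377
Scale to base peak (0.349005) = 100: 20.66 : 72.51 : 100.00 : 67.78 : 22.61 : 2.97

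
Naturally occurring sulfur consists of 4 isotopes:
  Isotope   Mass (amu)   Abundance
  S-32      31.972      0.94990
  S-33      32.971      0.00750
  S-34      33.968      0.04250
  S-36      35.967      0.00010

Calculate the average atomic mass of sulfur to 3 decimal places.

Weight each isotope mass by its fractional abundance: 0.94990 × 31.972 + 0.00750 × 32.971 + 0.04250 × 33.968 + 0.00010 × 35.967
= 30.3702 + 0.2473 + 1.4436 + 0.0036 = 32.0647 amu

32.065 amu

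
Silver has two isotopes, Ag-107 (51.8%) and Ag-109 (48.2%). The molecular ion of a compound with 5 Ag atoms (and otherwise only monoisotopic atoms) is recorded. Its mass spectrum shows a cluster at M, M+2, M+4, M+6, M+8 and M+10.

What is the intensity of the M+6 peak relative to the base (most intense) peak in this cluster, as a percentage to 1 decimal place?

(0.518 + 0.482)^5 gives M 0.0373, M+2 0.1735, M+4 0.3229, M+6 0.3005, M+8 0.1398, M+10 0.0260; the largest is M+4.
P(M+4) = C(5,2) × 0.518^3 × 0.482^2 = 10 × 0.13899183 × 0.232324 = 0.322911 (base)
P(M+6) = C(5,3) × 0.518^2 × 0.482^3 = 10 × 0.268324 × 0.11198017 = 0.300470
Relative intensity = 0.300470 / 0.322911 × 100 = 93.1

93.1%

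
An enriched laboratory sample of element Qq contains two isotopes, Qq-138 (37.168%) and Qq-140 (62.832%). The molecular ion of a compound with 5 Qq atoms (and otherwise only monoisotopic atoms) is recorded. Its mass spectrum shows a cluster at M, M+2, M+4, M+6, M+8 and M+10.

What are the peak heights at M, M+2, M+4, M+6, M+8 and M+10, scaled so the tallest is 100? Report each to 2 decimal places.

2.07 : 17.50 : 59.15 : 100.00 : 84.52 : 28.58

The 5 Qq atoms are independent, so intensities follow the terms of (0.37168 + 0.62832)^5.
P(M) = 0.37168^5 = 0.007093
P(M+2) = 5 × 0.37168^4 × 0.62832^1 = 0.059955
P(M+4) = 10 × 0.37168^3 × 0.62832^2 = 0.202707
P(M+6) = 10 × 0.37168^2 × 0.62832^3 = 0.342674
P(M+8) = 5 × 0.37168^1 × 0.62832^4 = 0.289643
P(M+10) = 0.62832^5 = 0.097927
The M+6 peak is largest (0.342674); scaling to 100 gives 2.07 : 17.50 : 59.15 : 100.00 : 84.52 : 28.58.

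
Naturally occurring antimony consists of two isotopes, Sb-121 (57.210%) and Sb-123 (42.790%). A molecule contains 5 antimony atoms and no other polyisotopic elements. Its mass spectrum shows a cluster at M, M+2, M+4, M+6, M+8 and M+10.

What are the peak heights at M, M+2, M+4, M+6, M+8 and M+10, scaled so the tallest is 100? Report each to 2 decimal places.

The 5 Sb atoms are independent, so intensities follow the terms of (0.57210 + 0.42790)^5.
P(M) = 0.57210^5 = 0.061286
P(M+2) = 5 × 0.57210^4 × 0.42790^1 = 0.229192
P(M+4) = 10 × 0.57210^3 × 0.42790^2 = 0.342847
P(M+6) = 10 × 0.57210^2 × 0.42790^3 = 0.256431
P(M+8) = 5 × 0.57210^1 × 0.42790^4 = 0.095898
P(M+10) = 0.42790^5 = 0.014345
The M+4 peak is largest (0.342847); scaling to 100 gives 17.88 : 66.85 : 100.00 : 74.79 : 27.97 : 4.18.

17.88 : 66.85 : 100.00 : 74.79 : 27.97 : 4.18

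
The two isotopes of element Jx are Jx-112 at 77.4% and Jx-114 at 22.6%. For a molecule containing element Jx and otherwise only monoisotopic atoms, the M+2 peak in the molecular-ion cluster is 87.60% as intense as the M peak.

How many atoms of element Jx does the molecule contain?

3

The M+2/M ratio from n Jx atoms is n · q/p = n · 0.226/0.774.
n = 0.8760 × 0.774/0.226 = 3.00 ≈ 3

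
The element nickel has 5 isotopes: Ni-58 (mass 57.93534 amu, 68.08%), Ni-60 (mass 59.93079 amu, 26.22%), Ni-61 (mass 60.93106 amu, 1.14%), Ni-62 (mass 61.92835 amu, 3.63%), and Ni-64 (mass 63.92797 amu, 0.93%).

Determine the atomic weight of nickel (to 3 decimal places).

58.693 amu

Ar = Σ fᵢ·mᵢ = 0.6808 × 57.93534 + 0.2622 × 59.93079 + 0.0114 × 60.93106 + 0.0363 × 61.92835 + 0.0093 × 63.92797
= 39.442379 + 15.713853 + 0.694614 + 2.247999 + 0.594530 = 58.693375 amu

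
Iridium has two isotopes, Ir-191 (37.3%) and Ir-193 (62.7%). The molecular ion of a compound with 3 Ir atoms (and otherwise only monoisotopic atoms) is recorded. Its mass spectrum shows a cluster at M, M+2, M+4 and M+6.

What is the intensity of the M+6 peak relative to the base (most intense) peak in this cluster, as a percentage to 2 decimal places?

56.03%

Binomial terms of (0.373 + 0.627)^3: M 0.0519, M+2 0.2617, M+4 0.4399, M+6 0.2465 → M+4 is the base peak.
P(M+4) = C(3,2) × 0.373^1 × 0.627^2 = 3 × 0.3730 × 0.393129 = 0.439911 (base)
P(M+6) = C(3,3) × 0.373^0 × 0.627^3 = 1 × 1.0000 × 0.24649188 = 0.246492
Relative intensity = 0.246492 / 0.439911 × 100 = 56.03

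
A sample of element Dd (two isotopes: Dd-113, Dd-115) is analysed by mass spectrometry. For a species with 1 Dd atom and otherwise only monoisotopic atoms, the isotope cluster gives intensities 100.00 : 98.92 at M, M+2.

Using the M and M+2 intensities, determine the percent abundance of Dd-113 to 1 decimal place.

50.3%

Let p = fractional abundance of Dd-113. I(M+2)/I(M) = [C(1,1)·p^0·(1−p)] / p^1 = 1·(1−p)/p = 98.92/100.00 = 0.9892
(1−p)/p = 0.9892/1 = 0.9892  ⇒  p = 1/(1 + 0.9892) = 0.5027
Dd-113: 50.3%, Dd-115: 49.7%.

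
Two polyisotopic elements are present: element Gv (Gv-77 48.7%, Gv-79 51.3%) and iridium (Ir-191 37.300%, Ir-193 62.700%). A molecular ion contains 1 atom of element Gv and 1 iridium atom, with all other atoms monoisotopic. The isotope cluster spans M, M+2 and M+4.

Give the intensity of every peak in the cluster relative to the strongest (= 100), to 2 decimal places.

Element Gv pattern (n=1): 0.4870 : 0.5130
Iridium pattern (n=1): 0.3730 : 0.6270
Convolve the two distributions (both contribute in 2-u steps):
  M: 0.4870×0.3730 = 0.181651
  M+2: 0.4870×0.6270 + 0.5130×0.3730 = 0.496698
  M+4: 0.5130×0.6270 = 0.321651
Scale to base peak (0.496698) = 100: 36.57 : 100.00 : 64.76

36.57 : 100.00 : 64.76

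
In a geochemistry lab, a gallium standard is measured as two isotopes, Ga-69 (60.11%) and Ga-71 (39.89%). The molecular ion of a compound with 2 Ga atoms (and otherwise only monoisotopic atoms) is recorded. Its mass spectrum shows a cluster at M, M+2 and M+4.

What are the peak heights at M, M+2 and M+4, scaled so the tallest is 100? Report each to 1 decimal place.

75.3 : 100.0 : 33.2

Expanding (0.6011 + 0.3989)^2:
P(M) = 0.6011^2 = 0.361321
P(M+2) = 2 × 0.6011^1 × 0.3989^1 = 0.479558
P(M+4) = 0.3989^2 = 0.159121
The M+2 peak is largest (0.479558); scaling to 100 gives 75.3 : 100.0 : 33.2.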